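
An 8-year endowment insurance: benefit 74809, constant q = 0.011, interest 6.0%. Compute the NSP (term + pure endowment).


Term component = 4934.1531
Pure endowment = 8_p_x * v^8 * benefit = 0.915314 * 0.627412 * 74809 = 42961.2847
NSP = 47895.4378


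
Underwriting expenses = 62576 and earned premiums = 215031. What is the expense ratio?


Expense ratio = expenses / premiums
= 62576 / 215031
= 0.291


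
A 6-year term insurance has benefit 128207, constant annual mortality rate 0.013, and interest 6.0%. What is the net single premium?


NSP = benefit * sum_{k=0}^{n-1} k_p_x * q * v^(k+1)
With constant q=0.013, v=0.943396
Sum = 0.062021
NSP = 128207 * 0.062021
= 7951.4855


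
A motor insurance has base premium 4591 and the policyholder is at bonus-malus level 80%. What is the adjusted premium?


adjusted = base * BM_level / 100
= 4591 * 80 / 100
= 4591 * 0.8
= 3672.8


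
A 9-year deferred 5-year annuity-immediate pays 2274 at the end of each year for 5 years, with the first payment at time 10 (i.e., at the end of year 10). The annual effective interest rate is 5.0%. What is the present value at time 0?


PV at time 9 of the 5-year annuity-immediate:
a_n = 2274 * (1-(1+0.05)^(-5))/0.05 = 9845.2299
Discount back 9 years to time 0:
PV = 9845.2299 * (1+0.05)^(-9)
= 9845.2299 * 0.644609
= 6346.323


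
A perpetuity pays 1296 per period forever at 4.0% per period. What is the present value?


PV = PMT / i
= 1296 / 0.04
= 32400.0


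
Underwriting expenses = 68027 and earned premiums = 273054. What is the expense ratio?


Expense ratio = expenses / premiums
= 68027 / 273054
= 0.2491


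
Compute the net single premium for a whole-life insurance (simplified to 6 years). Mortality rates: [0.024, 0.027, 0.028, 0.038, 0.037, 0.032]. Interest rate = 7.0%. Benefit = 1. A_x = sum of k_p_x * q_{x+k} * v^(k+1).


v = 0.934579
Year 0: k_p_x=1.0, q=0.024, term=0.02243
Year 1: k_p_x=0.976, q=0.027, term=0.023017
Year 2: k_p_x=0.949648, q=0.028, term=0.021705
Year 3: k_p_x=0.923058, q=0.038, term=0.026759
Year 4: k_p_x=0.887982, q=0.037, term=0.023425
Year 5: k_p_x=0.855126, q=0.032, term=0.018234
A_x = 0.1356


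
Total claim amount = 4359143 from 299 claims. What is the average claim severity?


severity = total / number
= 4359143 / 299
= 14579.0736


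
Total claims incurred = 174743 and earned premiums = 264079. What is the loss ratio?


Loss ratio = claims / premiums
= 174743 / 264079
= 0.6617


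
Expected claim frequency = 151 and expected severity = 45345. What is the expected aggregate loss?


E[S] = E[N] * E[X]
= 151 * 45345
= 6.8471e+06


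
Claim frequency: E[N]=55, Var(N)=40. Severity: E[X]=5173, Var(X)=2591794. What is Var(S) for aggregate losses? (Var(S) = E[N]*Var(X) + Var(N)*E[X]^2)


Var(S) = E[N]*Var(X) + Var(N)*E[X]^2
= 55*2591794 + 40*5173^2
= 142548670 + 1070397160
= 1.2129e+09


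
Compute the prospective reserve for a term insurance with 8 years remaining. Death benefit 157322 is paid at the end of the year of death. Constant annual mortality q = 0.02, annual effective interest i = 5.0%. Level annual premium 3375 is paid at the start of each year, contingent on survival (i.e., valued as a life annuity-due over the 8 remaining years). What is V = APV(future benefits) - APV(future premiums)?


v = 1/(1+i) = 0.952381
APV(future benefits) per unit = sum_{k=0}^{7} k_p_x * q * v^(k+1) = 0.121191
APV(future benefits) = 157322 * 0.121191 = 19066.0824
Life annuity-due factor ä_{x:8} = sum_{k=0}^{7} k_p_x * v^k = 6.362551
APV(future premiums) = 3375 * 6.362551 = 21473.6112
V = 19066.0824 - 21473.6112
= -2407.5289


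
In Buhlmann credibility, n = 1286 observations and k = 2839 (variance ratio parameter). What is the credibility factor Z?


Z = n / (n + k)
= 1286 / (1286 + 2839)
= 1286 / 4125
= 0.3118


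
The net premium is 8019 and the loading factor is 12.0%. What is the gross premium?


Gross = net * (1 + loading)
= 8019 * (1 + 0.12)
= 8019 * 1.12
= 8981.28


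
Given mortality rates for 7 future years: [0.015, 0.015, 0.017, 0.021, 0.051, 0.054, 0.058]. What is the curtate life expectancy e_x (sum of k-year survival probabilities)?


e_x = sum_{k=1}^{n} k_p_x
k_p_x values:
  1_p_x = 0.985
  2_p_x = 0.970225
  3_p_x = 0.953731
  4_p_x = 0.933703
  5_p_x = 0.886084
  6_p_x = 0.838235
  7_p_x = 0.789618
e_x = 6.3566


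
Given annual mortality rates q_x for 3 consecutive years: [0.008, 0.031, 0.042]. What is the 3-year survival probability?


p_k = 1 - q_k for each year
Survival = product of (1 - q_k)
= 0.992 * 0.969 * 0.958
= 0.9209


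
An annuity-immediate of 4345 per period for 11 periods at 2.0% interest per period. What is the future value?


FV = PMT * ((1+i)^n - 1) / i
= 4345 * ((1.02)^11 - 1) / 0.02
= 4345 * (1.243374 - 1) / 0.02
= 52873.0685


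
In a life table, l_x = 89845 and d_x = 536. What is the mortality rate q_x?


q_x = d_x / l_x
= 536 / 89845
= 0.006


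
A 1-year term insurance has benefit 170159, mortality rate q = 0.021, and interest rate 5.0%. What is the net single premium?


NSP = benefit * q * v
v = 1/(1+i) = 0.952381
NSP = 170159 * 0.021 * 0.952381
= 3403.18


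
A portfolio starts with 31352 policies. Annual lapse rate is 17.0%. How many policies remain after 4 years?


remaining = initial * (1 - lapse)^years
= 31352 * (1 - 0.17)^4
= 31352 * 0.474583
= 14879.1328


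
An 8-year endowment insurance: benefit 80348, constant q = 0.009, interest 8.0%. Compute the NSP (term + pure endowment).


Term component = 4041.6331
Pure endowment = 8_p_x * v^8 * benefit = 0.930228 * 0.540269 * 80348 = 40380.739
NSP = 44422.3722


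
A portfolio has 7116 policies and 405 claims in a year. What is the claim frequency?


frequency = claims / policies
= 405 / 7116
= 0.0569


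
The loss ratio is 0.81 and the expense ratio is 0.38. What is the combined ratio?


Combined ratio = loss ratio + expense ratio
= 0.81 + 0.38
= 1.19


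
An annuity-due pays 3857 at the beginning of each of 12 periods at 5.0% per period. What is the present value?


PV_due = PMT * (1-(1+i)^(-n))/i * (1+i)
PV_immediate = 34185.5616
PV_due = 34185.5616 * 1.05
= 35894.8396


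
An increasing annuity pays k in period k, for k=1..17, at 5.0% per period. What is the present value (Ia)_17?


(Ia)_n = sum_{k=1}^{n} k * v^k, v = 1/(1+i)
v = 0.952381
Sum computed term by term:
(Ia)_17 = 88.4145


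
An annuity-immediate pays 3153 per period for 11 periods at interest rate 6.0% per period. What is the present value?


PV = PMT * (1 - (1+i)^(-n)) / i
= 3153 * (1 - (1+0.06)^(-11)) / 0.06
= 3153 * (1 - 0.526788) / 0.06
= 3153 * 7.886875
= 24867.3155


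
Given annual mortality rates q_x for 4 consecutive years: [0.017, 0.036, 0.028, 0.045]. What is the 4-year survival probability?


p_k = 1 - q_k for each year
Survival = product of (1 - q_k)
= 0.983 * 0.964 * 0.972 * 0.955
= 0.8796


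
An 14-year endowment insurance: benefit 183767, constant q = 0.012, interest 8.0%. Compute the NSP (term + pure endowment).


Term component = 17077.921
Pure endowment = 14_p_x * v^14 * benefit = 0.844495 * 0.340461 * 183767 = 52836.2727
NSP = 69914.1936


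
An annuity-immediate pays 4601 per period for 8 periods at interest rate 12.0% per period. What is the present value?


PV = PMT * (1 - (1+i)^(-n)) / i
= 4601 * (1 - (1+0.12)^(-8)) / 0.12
= 4601 * (1 - 0.403883) / 0.12
= 4601 * 4.96764
= 22856.1106


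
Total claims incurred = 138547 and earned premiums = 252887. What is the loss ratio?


Loss ratio = claims / premiums
= 138547 / 252887
= 0.5479


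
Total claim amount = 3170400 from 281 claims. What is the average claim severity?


severity = total / number
= 3170400 / 281
= 11282.5623


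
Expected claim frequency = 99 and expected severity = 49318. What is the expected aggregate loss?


E[S] = E[N] * E[X]
= 99 * 49318
= 4.8825e+06


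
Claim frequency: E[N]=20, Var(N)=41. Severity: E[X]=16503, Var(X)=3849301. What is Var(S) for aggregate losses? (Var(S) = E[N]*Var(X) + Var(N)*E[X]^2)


Var(S) = E[N]*Var(X) + Var(N)*E[X]^2
= 20*3849301 + 41*16503^2
= 76986020 + 11166309369
= 1.1243e+10


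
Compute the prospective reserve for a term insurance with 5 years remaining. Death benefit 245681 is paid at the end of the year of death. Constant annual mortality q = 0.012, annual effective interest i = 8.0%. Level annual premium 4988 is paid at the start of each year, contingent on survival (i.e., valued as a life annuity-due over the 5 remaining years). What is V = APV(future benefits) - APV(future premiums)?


v = 1/(1+i) = 0.925926
APV(future benefits) per unit = sum_{k=0}^{4} k_p_x * q * v^(k+1) = 0.046863
APV(future benefits) = 245681 * 0.046863 = 11513.363
Life annuity-due factor ä_{x:5} = sum_{k=0}^{4} k_p_x * v^k = 4.217675
APV(future premiums) = 4988 * 4.217675 = 21037.764
V = 11513.363 - 21037.764
= -9524.4011


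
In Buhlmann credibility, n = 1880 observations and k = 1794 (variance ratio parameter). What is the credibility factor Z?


Z = n / (n + k)
= 1880 / (1880 + 1794)
= 1880 / 3674
= 0.5117


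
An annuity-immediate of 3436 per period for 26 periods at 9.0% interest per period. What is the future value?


FV = PMT * ((1+i)^n - 1) / i
= 3436 * ((1.09)^26 - 1) / 0.09
= 3436 * (9.399158 - 1) / 0.09
= 320661.1846


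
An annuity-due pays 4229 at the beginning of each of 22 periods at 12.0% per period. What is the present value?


PV_due = PMT * (1-(1+i)^(-n))/i * (1+i)
PV_immediate = 32329.2069
PV_due = 32329.2069 * 1.12
= 36208.7117


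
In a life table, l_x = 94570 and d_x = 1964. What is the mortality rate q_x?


q_x = d_x / l_x
= 1964 / 94570
= 0.0208


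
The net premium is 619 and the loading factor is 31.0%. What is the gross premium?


Gross = net * (1 + loading)
= 619 * (1 + 0.31)
= 619 * 1.31
= 810.89


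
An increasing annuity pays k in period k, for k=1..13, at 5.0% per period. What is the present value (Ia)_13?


(Ia)_n = sum_{k=1}^{n} k * v^k, v = 1/(1+i)
v = 0.952381
Sum computed term by term:
(Ia)_13 = 59.3815


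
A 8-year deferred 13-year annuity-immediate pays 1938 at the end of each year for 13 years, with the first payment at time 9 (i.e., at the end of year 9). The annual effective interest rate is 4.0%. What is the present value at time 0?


PV at time 8 of the 13-year annuity-immediate:
a_n = 1938 * (1-(1+0.04)^(-13))/0.04 = 19352.1855
Discount back 8 years to time 0:
PV = 19352.1855 * (1+0.04)^(-8)
= 19352.1855 * 0.73069
= 14140.4524


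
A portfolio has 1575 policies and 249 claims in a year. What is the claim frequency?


frequency = claims / policies
= 249 / 1575
= 0.1581


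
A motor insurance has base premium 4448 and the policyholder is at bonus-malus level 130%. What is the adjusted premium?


adjusted = base * BM_level / 100
= 4448 * 130 / 100
= 4448 * 1.3
= 5782.4


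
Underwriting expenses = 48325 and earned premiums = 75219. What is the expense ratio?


Expense ratio = expenses / premiums
= 48325 / 75219
= 0.6425


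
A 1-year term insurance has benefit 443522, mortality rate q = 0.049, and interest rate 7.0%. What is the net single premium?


NSP = benefit * q * v
v = 1/(1+i) = 0.934579
NSP = 443522 * 0.049 * 0.934579
= 20310.8206


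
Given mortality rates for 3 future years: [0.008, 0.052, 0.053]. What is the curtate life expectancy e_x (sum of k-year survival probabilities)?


e_x = sum_{k=1}^{n} k_p_x
k_p_x values:
  1_p_x = 0.992
  2_p_x = 0.940416
  3_p_x = 0.890574
e_x = 2.823


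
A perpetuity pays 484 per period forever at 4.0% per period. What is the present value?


PV = PMT / i
= 484 / 0.04
= 12100.0


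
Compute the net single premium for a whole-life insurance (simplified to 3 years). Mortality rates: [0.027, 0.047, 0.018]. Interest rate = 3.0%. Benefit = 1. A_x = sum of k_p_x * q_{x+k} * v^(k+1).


v = 0.970874
Year 0: k_p_x=1.0, q=0.027, term=0.026214
Year 1: k_p_x=0.973, q=0.047, term=0.043106
Year 2: k_p_x=0.927269, q=0.018, term=0.015274
A_x = 0.0846


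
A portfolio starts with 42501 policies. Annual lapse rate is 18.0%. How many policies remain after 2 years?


remaining = initial * (1 - lapse)^years
= 42501 * (1 - 0.18)^2
= 42501 * 0.6724
= 28577.6724


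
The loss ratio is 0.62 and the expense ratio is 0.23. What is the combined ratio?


Combined ratio = loss ratio + expense ratio
= 0.62 + 0.23
= 0.85


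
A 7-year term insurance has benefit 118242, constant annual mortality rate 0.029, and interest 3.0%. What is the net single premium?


NSP = benefit * sum_{k=0}^{n-1} k_p_x * q * v^(k+1)
With constant q=0.029, v=0.970874
Sum = 0.166273
NSP = 118242 * 0.166273
= 19660.498


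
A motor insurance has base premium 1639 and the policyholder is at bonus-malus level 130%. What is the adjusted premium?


adjusted = base * BM_level / 100
= 1639 * 130 / 100
= 1639 * 1.3
= 2130.7


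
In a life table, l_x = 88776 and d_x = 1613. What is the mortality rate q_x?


q_x = d_x / l_x
= 1613 / 88776
= 0.0182


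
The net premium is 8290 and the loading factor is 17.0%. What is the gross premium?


Gross = net * (1 + loading)
= 8290 * (1 + 0.17)
= 8290 * 1.17
= 9699.3


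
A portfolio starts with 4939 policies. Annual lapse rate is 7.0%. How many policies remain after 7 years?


remaining = initial * (1 - lapse)^years
= 4939 * (1 - 0.07)^7
= 4939 * 0.601701
= 2971.8006


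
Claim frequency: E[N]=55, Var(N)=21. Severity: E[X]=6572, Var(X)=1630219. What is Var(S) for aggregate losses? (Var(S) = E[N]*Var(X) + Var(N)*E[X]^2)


Var(S) = E[N]*Var(X) + Var(N)*E[X]^2
= 55*1630219 + 21*6572^2
= 89662045 + 907014864
= 9.9668e+08


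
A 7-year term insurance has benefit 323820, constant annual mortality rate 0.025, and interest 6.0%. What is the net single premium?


NSP = benefit * sum_{k=0}^{n-1} k_p_x * q * v^(k+1)
With constant q=0.025, v=0.943396
Sum = 0.130281
NSP = 323820 * 0.130281
= 42187.4365


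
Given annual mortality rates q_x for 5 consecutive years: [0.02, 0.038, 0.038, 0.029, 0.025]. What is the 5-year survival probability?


p_k = 1 - q_k for each year
Survival = product of (1 - q_k)
= 0.98 * 0.962 * 0.962 * 0.971 * 0.975
= 0.8586


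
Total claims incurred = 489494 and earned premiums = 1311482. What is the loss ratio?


Loss ratio = claims / premiums
= 489494 / 1311482
= 0.3732


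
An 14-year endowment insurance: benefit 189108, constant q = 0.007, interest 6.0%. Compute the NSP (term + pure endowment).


Term component = 11837.2728
Pure endowment = 14_p_x * v^14 * benefit = 0.906337 * 0.442301 * 189108 = 75808.3889
NSP = 87645.6617


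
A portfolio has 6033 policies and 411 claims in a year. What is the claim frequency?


frequency = claims / policies
= 411 / 6033
= 0.0681


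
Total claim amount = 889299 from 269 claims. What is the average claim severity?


severity = total / number
= 889299 / 269
= 3305.9442


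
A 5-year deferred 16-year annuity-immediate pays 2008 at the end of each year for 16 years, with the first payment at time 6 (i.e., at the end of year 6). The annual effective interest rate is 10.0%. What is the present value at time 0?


PV at time 5 of the 16-year annuity-immediate:
a_n = 2008 * (1-(1+0.1)^(-16))/0.1 = 15710.007
Discount back 5 years to time 0:
PV = 15710.007 * (1+0.1)^(-5)
= 15710.007 * 0.620921
= 9754.6783


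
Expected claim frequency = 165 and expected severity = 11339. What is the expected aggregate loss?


E[S] = E[N] * E[X]
= 165 * 11339
= 1.8709e+06


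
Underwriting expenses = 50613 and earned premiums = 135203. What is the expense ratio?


Expense ratio = expenses / premiums
= 50613 / 135203
= 0.3743


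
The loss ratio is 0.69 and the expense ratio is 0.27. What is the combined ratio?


Combined ratio = loss ratio + expense ratio
= 0.69 + 0.27
= 0.96


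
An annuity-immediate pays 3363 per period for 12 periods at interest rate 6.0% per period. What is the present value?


PV = PMT * (1 - (1+i)^(-n)) / i
= 3363 * (1 - (1+0.06)^(-12)) / 0.06
= 3363 * (1 - 0.496969) / 0.06
= 3363 * 8.383844
= 28194.8672


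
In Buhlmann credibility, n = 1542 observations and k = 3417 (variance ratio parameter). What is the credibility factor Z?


Z = n / (n + k)
= 1542 / (1542 + 3417)
= 1542 / 4959
= 0.3109


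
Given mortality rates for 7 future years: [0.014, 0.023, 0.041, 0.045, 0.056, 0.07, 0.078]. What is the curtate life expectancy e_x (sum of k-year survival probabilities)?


e_x = sum_{k=1}^{n} k_p_x
k_p_x values:
  1_p_x = 0.986
  2_p_x = 0.963322
  3_p_x = 0.923826
  4_p_x = 0.882254
  5_p_x = 0.832847
  6_p_x = 0.774548
  7_p_x = 0.714133
e_x = 6.0769


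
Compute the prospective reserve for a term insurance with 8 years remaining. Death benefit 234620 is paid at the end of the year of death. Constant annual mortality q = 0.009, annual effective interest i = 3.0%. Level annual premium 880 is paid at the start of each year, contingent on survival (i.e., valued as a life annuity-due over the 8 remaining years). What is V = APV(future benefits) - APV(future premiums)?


v = 1/(1+i) = 0.970874
APV(future benefits) per unit = sum_{k=0}^{7} k_p_x * q * v^(k+1) = 0.061308
APV(future benefits) = 234620 * 0.061308 = 14384.1759
Life annuity-due factor ä_{x:8} = sum_{k=0}^{7} k_p_x * v^k = 7.016405
APV(future premiums) = 880 * 7.016405 = 6174.4367
V = 14384.1759 - 6174.4367
= 8209.7392


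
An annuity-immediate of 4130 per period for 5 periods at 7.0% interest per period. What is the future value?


FV = PMT * ((1+i)^n - 1) / i
= 4130 * ((1.07)^5 - 1) / 0.07
= 4130 * (1.402552 - 1) / 0.07
= 23750.5521


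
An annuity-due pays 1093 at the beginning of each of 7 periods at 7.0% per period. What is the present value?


PV_due = PMT * (1-(1+i)^(-n))/i * (1+i)
PV_immediate = 5890.4933
PV_due = 5890.4933 * 1.07
= 6302.8278


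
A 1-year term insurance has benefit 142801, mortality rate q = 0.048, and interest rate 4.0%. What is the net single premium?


NSP = benefit * q * v
v = 1/(1+i) = 0.961538
NSP = 142801 * 0.048 * 0.961538
= 6590.8154


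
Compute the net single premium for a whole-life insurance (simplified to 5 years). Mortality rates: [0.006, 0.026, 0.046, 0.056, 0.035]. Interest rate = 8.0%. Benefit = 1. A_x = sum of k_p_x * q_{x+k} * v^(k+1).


v = 0.925926
Year 0: k_p_x=1.0, q=0.006, term=0.005556
Year 1: k_p_x=0.994, q=0.026, term=0.022157
Year 2: k_p_x=0.968156, q=0.046, term=0.035353
Year 3: k_p_x=0.923621, q=0.056, term=0.038018
Year 4: k_p_x=0.871898, q=0.035, term=0.020769
A_x = 0.1219


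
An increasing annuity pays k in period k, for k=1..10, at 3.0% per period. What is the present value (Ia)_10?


(Ia)_n = sum_{k=1}^{n} k * v^k, v = 1/(1+i)
v = 0.970874
Sum computed term by term:
(Ia)_10 = 44.839


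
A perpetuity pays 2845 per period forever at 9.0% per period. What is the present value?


PV = PMT / i
= 2845 / 0.09
= 31611.1111


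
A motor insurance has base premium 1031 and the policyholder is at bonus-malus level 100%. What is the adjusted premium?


adjusted = base * BM_level / 100
= 1031 * 100 / 100
= 1031 * 1.0
= 1031.0


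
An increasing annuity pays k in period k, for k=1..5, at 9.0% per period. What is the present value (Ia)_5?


(Ia)_n = sum_{k=1}^{n} k * v^k, v = 1/(1+i)
v = 0.917431
Sum computed term by term:
(Ia)_5 = 11.0007


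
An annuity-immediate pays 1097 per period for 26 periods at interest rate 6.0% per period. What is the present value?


PV = PMT * (1 - (1+i)^(-n)) / i
= 1097 * (1 - (1+0.06)^(-26)) / 0.06
= 1097 * (1 - 0.21981) / 0.06
= 1097 * 13.003166
= 14264.4733


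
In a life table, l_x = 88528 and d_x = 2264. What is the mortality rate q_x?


q_x = d_x / l_x
= 2264 / 88528
= 0.0256


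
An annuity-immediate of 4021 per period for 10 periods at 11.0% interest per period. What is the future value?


FV = PMT * ((1+i)^n - 1) / i
= 4021 * ((1.11)^10 - 1) / 0.11
= 4021 * (2.839421 - 1) / 0.11
= 67239.198


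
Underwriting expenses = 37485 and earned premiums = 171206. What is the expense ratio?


Expense ratio = expenses / premiums
= 37485 / 171206
= 0.2189


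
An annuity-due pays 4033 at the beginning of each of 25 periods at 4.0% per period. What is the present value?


PV_due = PMT * (1-(1+i)^(-n))/i * (1+i)
PV_immediate = 63003.8484
PV_due = 63003.8484 * 1.04
= 65524.0023


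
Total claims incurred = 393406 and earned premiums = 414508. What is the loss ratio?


Loss ratio = claims / premiums
= 393406 / 414508
= 0.9491


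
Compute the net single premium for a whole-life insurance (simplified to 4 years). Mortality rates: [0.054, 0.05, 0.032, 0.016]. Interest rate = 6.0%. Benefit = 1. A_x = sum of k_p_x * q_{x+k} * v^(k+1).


v = 0.943396
Year 0: k_p_x=1.0, q=0.054, term=0.050943
Year 1: k_p_x=0.946, q=0.05, term=0.042097
Year 2: k_p_x=0.8987, q=0.032, term=0.024146
Year 3: k_p_x=0.869942, q=0.016, term=0.011025
A_x = 0.1282


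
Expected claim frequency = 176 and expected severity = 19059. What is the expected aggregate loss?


E[S] = E[N] * E[X]
= 176 * 19059
= 3.3544e+06


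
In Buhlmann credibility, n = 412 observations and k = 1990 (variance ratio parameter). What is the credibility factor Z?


Z = n / (n + k)
= 412 / (412 + 1990)
= 412 / 2402
= 0.1715


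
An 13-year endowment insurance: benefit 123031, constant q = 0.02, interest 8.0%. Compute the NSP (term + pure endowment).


Term component = 17648.3556
Pure endowment = 13_p_x * v^13 * benefit = 0.769022 * 0.367698 * 123031 = 34789.222
NSP = 52437.5776


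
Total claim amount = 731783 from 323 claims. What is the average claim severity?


severity = total / number
= 731783 / 323
= 2265.582


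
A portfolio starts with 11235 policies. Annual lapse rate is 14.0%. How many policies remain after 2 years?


remaining = initial * (1 - lapse)^years
= 11235 * (1 - 0.14)^2
= 11235 * 0.7396
= 8309.406


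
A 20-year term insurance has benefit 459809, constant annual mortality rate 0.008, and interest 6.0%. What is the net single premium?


NSP = benefit * sum_{k=0}^{n-1} k_p_x * q * v^(k+1)
With constant q=0.008, v=0.943396
Sum = 0.086408
NSP = 459809 * 0.086408
= 39731.2002


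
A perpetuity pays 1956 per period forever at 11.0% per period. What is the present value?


PV = PMT / i
= 1956 / 0.11
= 17781.8182


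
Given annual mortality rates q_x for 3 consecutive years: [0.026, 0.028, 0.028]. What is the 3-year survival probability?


p_k = 1 - q_k for each year
Survival = product of (1 - q_k)
= 0.974 * 0.972 * 0.972
= 0.9202


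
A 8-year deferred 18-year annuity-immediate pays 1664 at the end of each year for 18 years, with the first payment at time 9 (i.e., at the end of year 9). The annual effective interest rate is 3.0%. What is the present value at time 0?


PV at time 8 of the 18-year annuity-immediate:
a_n = 1664 * (1-(1+0.03)^(-18))/0.03 = 22885.8458
Discount back 8 years to time 0:
PV = 22885.8458 * (1+0.03)^(-8)
= 22885.8458 * 0.789409
= 18066.298


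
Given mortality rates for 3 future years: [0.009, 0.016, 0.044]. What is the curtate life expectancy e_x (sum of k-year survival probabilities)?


e_x = sum_{k=1}^{n} k_p_x
k_p_x values:
  1_p_x = 0.991
  2_p_x = 0.975144
  3_p_x = 0.932238
e_x = 2.8984


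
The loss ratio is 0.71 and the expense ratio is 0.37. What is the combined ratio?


Combined ratio = loss ratio + expense ratio
= 0.71 + 0.37
= 1.08


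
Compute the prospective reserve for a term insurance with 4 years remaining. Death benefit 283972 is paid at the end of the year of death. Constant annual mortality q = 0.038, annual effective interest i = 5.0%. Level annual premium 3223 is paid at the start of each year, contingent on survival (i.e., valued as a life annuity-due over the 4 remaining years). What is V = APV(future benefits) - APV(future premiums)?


v = 1/(1+i) = 0.952381
APV(future benefits) per unit = sum_{k=0}^{3} k_p_x * q * v^(k+1) = 0.127559
APV(future benefits) = 283972 * 0.127559 = 36223.12
Life annuity-due factor ä_{x:4} = sum_{k=0}^{3} k_p_x * v^k = 3.52465
APV(future premiums) = 3223 * 3.52465 = 11359.948
V = 36223.12 - 11359.948
= 24863.1721


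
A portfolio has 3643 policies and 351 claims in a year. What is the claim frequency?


frequency = claims / policies
= 351 / 3643
= 0.0963


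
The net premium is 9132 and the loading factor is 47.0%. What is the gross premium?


Gross = net * (1 + loading)
= 9132 * (1 + 0.47)
= 9132 * 1.47
= 13424.04


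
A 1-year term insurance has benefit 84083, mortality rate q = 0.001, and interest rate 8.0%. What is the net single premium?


NSP = benefit * q * v
v = 1/(1+i) = 0.925926
NSP = 84083 * 0.001 * 0.925926
= 77.8546


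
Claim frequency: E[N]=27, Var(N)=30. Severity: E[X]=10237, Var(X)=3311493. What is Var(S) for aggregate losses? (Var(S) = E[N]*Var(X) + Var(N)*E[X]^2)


Var(S) = E[N]*Var(X) + Var(N)*E[X]^2
= 27*3311493 + 30*10237^2
= 89410311 + 3143885070
= 3.2333e+09


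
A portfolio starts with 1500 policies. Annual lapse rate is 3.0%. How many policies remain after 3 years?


remaining = initial * (1 - lapse)^years
= 1500 * (1 - 0.03)^3
= 1500 * 0.912673
= 1369.0095


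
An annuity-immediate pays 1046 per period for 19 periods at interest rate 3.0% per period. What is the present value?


PV = PMT * (1 - (1+i)^(-n)) / i
= 1046 * (1 - (1+0.03)^(-19)) / 0.03
= 1046 * (1 - 0.570286) / 0.03
= 1046 * 14.323799
= 14982.6939


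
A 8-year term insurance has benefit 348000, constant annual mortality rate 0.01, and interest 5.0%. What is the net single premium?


NSP = benefit * sum_{k=0}^{n-1} k_p_x * q * v^(k+1)
With constant q=0.01, v=0.952381
Sum = 0.062575
NSP = 348000 * 0.062575
= 21776.104


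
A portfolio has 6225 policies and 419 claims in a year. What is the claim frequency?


frequency = claims / policies
= 419 / 6225
= 0.0673


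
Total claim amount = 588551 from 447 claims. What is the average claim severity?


severity = total / number
= 588551 / 447
= 1316.6689


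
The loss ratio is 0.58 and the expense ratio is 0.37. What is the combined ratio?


Combined ratio = loss ratio + expense ratio
= 0.58 + 0.37
= 0.95


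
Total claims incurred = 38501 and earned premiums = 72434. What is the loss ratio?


Loss ratio = claims / premiums
= 38501 / 72434
= 0.5315


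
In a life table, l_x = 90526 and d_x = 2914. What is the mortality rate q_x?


q_x = d_x / l_x
= 2914 / 90526
= 0.0322


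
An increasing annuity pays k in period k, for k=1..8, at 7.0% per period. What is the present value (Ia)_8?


(Ia)_n = sum_{k=1}^{n} k * v^k, v = 1/(1+i)
v = 0.934579
Sum computed term by term:
(Ia)_8 = 24.7602


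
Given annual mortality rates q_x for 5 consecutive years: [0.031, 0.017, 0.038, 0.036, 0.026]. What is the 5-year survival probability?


p_k = 1 - q_k for each year
Survival = product of (1 - q_k)
= 0.969 * 0.983 * 0.962 * 0.964 * 0.974
= 0.8604


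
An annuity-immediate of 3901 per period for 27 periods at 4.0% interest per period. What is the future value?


FV = PMT * ((1+i)^n - 1) / i
= 3901 * ((1.04)^27 - 1) / 0.04
= 3901 * (2.883369 - 1) / 0.04
= 183675.5204


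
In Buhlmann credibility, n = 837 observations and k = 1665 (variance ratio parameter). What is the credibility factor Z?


Z = n / (n + k)
= 837 / (837 + 1665)
= 837 / 2502
= 0.3345


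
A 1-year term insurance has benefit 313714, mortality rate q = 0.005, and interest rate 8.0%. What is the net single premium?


NSP = benefit * q * v
v = 1/(1+i) = 0.925926
NSP = 313714 * 0.005 * 0.925926
= 1452.3796


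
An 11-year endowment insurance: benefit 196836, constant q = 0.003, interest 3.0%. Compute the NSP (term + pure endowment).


Term component = 5387.298
Pure endowment = 11_p_x * v^11 * benefit = 0.967491 * 0.722421 * 196836 = 137575.722
NSP = 142963.02


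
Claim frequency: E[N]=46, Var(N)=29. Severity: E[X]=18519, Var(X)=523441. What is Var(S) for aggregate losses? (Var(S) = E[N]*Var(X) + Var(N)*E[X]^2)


Var(S) = E[N]*Var(X) + Var(N)*E[X]^2
= 46*523441 + 29*18519^2
= 24078286 + 9945647469
= 9.9697e+09


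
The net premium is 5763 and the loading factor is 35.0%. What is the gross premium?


Gross = net * (1 + loading)
= 5763 * (1 + 0.35)
= 5763 * 1.35
= 7780.05


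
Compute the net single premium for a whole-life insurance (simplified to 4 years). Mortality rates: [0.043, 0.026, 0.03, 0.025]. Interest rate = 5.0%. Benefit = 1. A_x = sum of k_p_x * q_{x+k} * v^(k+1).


v = 0.952381
Year 0: k_p_x=1.0, q=0.043, term=0.040952
Year 1: k_p_x=0.957, q=0.026, term=0.022569
Year 2: k_p_x=0.932118, q=0.03, term=0.024156
Year 3: k_p_x=0.904154, q=0.025, term=0.018596
A_x = 0.1063


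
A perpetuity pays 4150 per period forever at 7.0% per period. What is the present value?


PV = PMT / i
= 4150 / 0.07
= 59285.7143


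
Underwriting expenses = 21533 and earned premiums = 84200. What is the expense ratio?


Expense ratio = expenses / premiums
= 21533 / 84200
= 0.2557


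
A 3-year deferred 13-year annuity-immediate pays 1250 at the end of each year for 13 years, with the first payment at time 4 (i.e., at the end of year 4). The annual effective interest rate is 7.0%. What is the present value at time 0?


PV at time 3 of the 13-year annuity-immediate:
a_n = 1250 * (1-(1+0.07)^(-13))/0.07 = 10447.0634
Discount back 3 years to time 0:
PV = 10447.0634 * (1+0.07)^(-3)
= 10447.0634 * 0.816298
= 8527.9157


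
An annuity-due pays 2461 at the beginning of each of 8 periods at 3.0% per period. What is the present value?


PV_due = PMT * (1-(1+i)^(-n))/i * (1+i)
PV_immediate = 17275.4625
PV_due = 17275.4625 * 1.03
= 17793.7264


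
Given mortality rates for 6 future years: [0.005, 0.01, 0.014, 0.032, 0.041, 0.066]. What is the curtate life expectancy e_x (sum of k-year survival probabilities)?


e_x = sum_{k=1}^{n} k_p_x
k_p_x values:
  1_p_x = 0.995
  2_p_x = 0.98505
  3_p_x = 0.971259
  4_p_x = 0.940179
  5_p_x = 0.901632
  6_p_x = 0.842124
e_x = 5.6352


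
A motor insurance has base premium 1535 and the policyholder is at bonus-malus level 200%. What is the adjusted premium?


adjusted = base * BM_level / 100
= 1535 * 200 / 100
= 1535 * 2.0
= 3070.0


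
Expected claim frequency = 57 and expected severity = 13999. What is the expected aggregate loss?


E[S] = E[N] * E[X]
= 57 * 13999
= 797943


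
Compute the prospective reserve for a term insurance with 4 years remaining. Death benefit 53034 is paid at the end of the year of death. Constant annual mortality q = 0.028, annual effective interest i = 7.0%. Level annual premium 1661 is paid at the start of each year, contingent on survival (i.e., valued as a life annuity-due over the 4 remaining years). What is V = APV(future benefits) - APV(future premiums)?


v = 1/(1+i) = 0.934579
APV(future benefits) per unit = sum_{k=0}^{3} k_p_x * q * v^(k+1) = 0.091151
APV(future benefits) = 53034 * 0.091151 = 4834.0781
Life annuity-due factor ä_{x:4} = sum_{k=0}^{3} k_p_x * v^k = 3.483253
APV(future premiums) = 1661 * 3.483253 = 5785.6833
V = 4834.0781 - 5785.6833
= -951.6052


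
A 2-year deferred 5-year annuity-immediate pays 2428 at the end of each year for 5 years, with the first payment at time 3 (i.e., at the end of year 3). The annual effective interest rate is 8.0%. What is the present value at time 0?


PV at time 2 of the 5-year annuity-immediate:
a_n = 2428 * (1-(1+0.08)^(-5))/0.08 = 9694.3
Discount back 2 years to time 0:
PV = 9694.3 * (1+0.08)^(-2)
= 9694.3 * 0.857339
= 8311.2997


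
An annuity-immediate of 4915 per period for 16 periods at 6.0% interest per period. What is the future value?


FV = PMT * ((1+i)^n - 1) / i
= 4915 * ((1.06)^16 - 1) / 0.06
= 4915 * (2.540352 - 1) / 0.06
= 126180.4755


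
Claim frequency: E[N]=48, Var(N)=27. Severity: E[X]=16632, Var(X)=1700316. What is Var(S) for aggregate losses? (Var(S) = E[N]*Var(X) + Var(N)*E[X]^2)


Var(S) = E[N]*Var(X) + Var(N)*E[X]^2
= 48*1700316 + 27*16632^2
= 81615168 + 7468832448
= 7.5504e+09


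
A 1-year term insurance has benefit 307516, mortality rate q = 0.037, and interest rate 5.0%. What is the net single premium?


NSP = benefit * q * v
v = 1/(1+i) = 0.952381
NSP = 307516 * 0.037 * 0.952381
= 10836.2781


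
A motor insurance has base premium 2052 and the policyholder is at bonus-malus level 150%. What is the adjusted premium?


adjusted = base * BM_level / 100
= 2052 * 150 / 100
= 2052 * 1.5
= 3078.0


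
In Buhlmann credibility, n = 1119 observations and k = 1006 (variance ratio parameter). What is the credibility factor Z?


Z = n / (n + k)
= 1119 / (1119 + 1006)
= 1119 / 2125
= 0.5266


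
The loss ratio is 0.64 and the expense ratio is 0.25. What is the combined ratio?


Combined ratio = loss ratio + expense ratio
= 0.64 + 0.25
= 0.89


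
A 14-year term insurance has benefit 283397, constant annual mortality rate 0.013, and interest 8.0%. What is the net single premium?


NSP = benefit * sum_{k=0}^{n-1} k_p_x * q * v^(k+1)
With constant q=0.013, v=0.925926
Sum = 0.10016
NSP = 283397 * 0.10016
= 28385.0622


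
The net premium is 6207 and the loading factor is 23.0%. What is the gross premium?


Gross = net * (1 + loading)
= 6207 * (1 + 0.23)
= 6207 * 1.23
= 7634.61


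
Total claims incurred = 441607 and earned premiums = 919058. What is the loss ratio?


Loss ratio = claims / premiums
= 441607 / 919058
= 0.4805


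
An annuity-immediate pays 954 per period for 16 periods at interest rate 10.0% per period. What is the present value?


PV = PMT * (1 - (1+i)^(-n)) / i
= 954 * (1 - (1+0.1)^(-16)) / 0.1
= 954 * (1 - 0.217629) / 0.1
= 954 * 7.823709
= 7463.818


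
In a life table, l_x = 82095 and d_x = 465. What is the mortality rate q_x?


q_x = d_x / l_x
= 465 / 82095
= 0.0057


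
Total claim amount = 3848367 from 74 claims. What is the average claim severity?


severity = total / number
= 3848367 / 74
= 52004.9595


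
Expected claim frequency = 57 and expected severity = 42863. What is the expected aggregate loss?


E[S] = E[N] * E[X]
= 57 * 42863
= 2.4432e+06


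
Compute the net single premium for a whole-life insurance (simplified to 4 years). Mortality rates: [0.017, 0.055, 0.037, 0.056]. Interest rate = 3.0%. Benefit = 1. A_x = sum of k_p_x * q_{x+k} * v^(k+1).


v = 0.970874
Year 0: k_p_x=1.0, q=0.017, term=0.016505
Year 1: k_p_x=0.983, q=0.055, term=0.050961
Year 2: k_p_x=0.928935, q=0.037, term=0.031454
Year 3: k_p_x=0.894564, q=0.056, term=0.044509
A_x = 0.1434


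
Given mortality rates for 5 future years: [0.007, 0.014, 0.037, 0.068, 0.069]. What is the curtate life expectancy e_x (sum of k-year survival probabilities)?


e_x = sum_{k=1}^{n} k_p_x
k_p_x values:
  1_p_x = 0.993
  2_p_x = 0.979098
  3_p_x = 0.942871
  4_p_x = 0.878756
  5_p_x = 0.818122
e_x = 4.6118


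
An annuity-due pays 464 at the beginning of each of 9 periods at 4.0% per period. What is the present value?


PV_due = PMT * (1-(1+i)^(-n))/i * (1+i)
PV_immediate = 3449.9939
PV_due = 3449.9939 * 1.04
= 3587.9936


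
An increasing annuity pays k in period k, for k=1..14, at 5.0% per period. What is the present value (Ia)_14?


(Ia)_n = sum_{k=1}^{n} k * v^k, v = 1/(1+i)
v = 0.952381
Sum computed term by term:
(Ia)_14 = 66.4524


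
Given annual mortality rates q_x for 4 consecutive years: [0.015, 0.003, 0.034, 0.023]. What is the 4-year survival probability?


p_k = 1 - q_k for each year
Survival = product of (1 - q_k)
= 0.985 * 0.997 * 0.966 * 0.977
= 0.9268


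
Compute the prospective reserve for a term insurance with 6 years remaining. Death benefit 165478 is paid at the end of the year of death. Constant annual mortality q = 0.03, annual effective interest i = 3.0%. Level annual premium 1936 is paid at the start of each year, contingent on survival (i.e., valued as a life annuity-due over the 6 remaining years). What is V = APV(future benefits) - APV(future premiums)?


v = 1/(1+i) = 0.970874
APV(future benefits) per unit = sum_{k=0}^{5} k_p_x * q * v^(k+1) = 0.1512
APV(future benefits) = 165478 * 0.1512 = 25020.1958
Life annuity-due factor ä_{x:6} = sum_{k=0}^{5} k_p_x * v^k = 5.191184
APV(future premiums) = 1936 * 5.191184 = 10050.1319
V = 25020.1958 - 10050.1319
= 14970.0638


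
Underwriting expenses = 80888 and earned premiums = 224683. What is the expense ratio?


Expense ratio = expenses / premiums
= 80888 / 224683
= 0.36


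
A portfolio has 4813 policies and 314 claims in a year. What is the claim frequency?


frequency = claims / policies
= 314 / 4813
= 0.0652


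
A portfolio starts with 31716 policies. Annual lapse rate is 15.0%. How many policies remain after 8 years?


remaining = initial * (1 - lapse)^years
= 31716 * (1 - 0.15)^8
= 31716 * 0.272491
= 8642.3095


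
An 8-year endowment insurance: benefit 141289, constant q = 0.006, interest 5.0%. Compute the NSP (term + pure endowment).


Term component = 5373.6465
Pure endowment = 8_p_x * v^8 * benefit = 0.952996 * 0.676839 * 141289 = 91134.9656
NSP = 96508.6121


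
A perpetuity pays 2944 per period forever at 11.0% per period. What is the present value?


PV = PMT / i
= 2944 / 0.11
= 26763.6364


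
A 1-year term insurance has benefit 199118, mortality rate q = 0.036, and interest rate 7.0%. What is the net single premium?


NSP = benefit * q * v
v = 1/(1+i) = 0.934579
NSP = 199118 * 0.036 * 0.934579
= 6699.2972


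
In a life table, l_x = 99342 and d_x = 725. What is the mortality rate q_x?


q_x = d_x / l_x
= 725 / 99342
= 0.0073


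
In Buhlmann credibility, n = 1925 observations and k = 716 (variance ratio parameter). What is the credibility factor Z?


Z = n / (n + k)
= 1925 / (1925 + 716)
= 1925 / 2641
= 0.7289


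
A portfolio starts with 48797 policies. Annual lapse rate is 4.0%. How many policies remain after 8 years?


remaining = initial * (1 - lapse)^years
= 48797 * (1 - 0.04)^8
= 48797 * 0.72139
= 35201.6473


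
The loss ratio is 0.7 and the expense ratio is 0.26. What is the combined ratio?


Combined ratio = loss ratio + expense ratio
= 0.7 + 0.26
= 0.96


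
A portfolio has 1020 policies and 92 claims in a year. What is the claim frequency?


frequency = claims / policies
= 92 / 1020
= 0.0902


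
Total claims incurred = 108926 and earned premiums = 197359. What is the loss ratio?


Loss ratio = claims / premiums
= 108926 / 197359
= 0.5519


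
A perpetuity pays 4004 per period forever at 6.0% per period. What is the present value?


PV = PMT / i
= 4004 / 0.06
= 66733.3333


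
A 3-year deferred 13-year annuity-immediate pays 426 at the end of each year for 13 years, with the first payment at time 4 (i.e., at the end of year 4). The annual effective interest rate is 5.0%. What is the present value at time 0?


PV at time 3 of the 13-year annuity-immediate:
a_n = 426 * (1-(1+0.05)^(-13))/0.05 = 4001.6621
Discount back 3 years to time 0:
PV = 4001.6621 * (1+0.05)^(-3)
= 4001.6621 * 0.863838
= 3456.7862


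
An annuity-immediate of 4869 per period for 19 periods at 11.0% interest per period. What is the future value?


FV = PMT * ((1+i)^n - 1) / i
= 4869 * ((1.11)^19 - 1) / 0.11
= 4869 * (7.263344 - 1) / 0.11
= 277238.3691


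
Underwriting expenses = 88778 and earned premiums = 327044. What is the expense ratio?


Expense ratio = expenses / premiums
= 88778 / 327044
= 0.2715


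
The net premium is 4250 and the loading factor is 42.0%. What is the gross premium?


Gross = net * (1 + loading)
= 4250 * (1 + 0.42)
= 4250 * 1.42
= 6035.0


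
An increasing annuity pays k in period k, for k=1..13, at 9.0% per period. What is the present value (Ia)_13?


(Ia)_n = sum_{k=1}^{n} k * v^k, v = 1/(1+i)
v = 0.917431
Sum computed term by term:
(Ia)_13 = 43.56
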